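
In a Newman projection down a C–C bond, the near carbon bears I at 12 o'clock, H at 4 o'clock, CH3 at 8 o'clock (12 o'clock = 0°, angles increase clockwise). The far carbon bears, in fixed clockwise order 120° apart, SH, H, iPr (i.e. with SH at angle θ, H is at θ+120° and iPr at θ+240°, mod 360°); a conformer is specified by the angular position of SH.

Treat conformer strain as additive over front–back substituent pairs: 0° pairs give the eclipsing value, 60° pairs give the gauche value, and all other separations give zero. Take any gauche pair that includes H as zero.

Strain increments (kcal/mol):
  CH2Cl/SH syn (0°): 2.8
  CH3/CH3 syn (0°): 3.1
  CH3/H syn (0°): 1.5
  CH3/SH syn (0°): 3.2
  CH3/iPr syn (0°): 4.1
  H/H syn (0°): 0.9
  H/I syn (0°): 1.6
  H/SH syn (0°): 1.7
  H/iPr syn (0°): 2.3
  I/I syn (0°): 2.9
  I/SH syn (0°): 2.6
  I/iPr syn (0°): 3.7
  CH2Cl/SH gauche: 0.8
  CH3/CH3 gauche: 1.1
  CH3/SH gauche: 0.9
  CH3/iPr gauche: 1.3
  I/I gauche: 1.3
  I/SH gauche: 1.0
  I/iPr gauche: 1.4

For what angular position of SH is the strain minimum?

180°

SH at 0° (eclipsed): I–SH eclipsed, H–H eclipsed, CH3–iPr eclipsed; 2.6 + 0.9 + 4.1 = 7.6 kcal/mol.
SH at 60° (staggered): I–SH gauche, I–iPr gauche, CH3–iPr gauche; 1.0 + 1.4 + 1.3 = 3.7 kcal/mol.
SH at 120° (eclipsed): I–iPr eclipsed, H–SH eclipsed, CH3–H eclipsed; 3.7 + 1.7 + 1.5 = 6.9 kcal/mol.
SH at 180° (staggered): I–iPr gauche, CH3–SH gauche; 1.4 + 0.9 = 2.3 kcal/mol.
SH at 240° (eclipsed): I–H eclipsed, H–iPr eclipsed, CH3–SH eclipsed; 1.6 + 2.3 + 3.2 = 7.1 kcal/mol.
SH at 300° (staggered): I–SH gauche, CH3–SH gauche, CH3–iPr gauche; 1.0 + 0.9 + 1.3 = 3.2 kcal/mol.
The minimum (2.3 kcal/mol) occurs with SH at 180°.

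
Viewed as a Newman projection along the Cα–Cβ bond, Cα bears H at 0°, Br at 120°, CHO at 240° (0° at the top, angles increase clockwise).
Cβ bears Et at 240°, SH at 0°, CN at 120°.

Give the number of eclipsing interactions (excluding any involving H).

2

Non-H eclipsing pairs: Br(120°)/CN(120°); CHO(240°)/Et(240°) — 2 interactions.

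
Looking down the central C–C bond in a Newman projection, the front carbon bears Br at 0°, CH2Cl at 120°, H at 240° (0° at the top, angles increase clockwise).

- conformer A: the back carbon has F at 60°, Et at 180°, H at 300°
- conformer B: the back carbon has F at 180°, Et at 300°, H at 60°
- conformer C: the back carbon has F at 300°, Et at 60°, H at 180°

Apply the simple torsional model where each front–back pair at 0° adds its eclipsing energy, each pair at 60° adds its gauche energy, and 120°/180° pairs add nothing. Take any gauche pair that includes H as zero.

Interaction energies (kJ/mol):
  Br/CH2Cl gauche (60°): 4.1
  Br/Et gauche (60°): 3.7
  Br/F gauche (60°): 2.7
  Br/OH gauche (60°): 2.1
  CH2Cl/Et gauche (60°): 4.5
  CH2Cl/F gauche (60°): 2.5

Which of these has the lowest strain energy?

A (staggered): Br–F gauche, CH2Cl–F gauche, CH2Cl–Et gauche; 2.7 + 2.5 + 4.5 = 9.7 kJ/mol.
B (staggered): Br–Et gauche, CH2Cl–F gauche; 3.7 + 2.5 = 6.2 kJ/mol.
C (staggered): Br–F gauche, Br–Et gauche, CH2Cl–Et gauche; 2.7 + 3.7 + 4.5 = 10.9 kJ/mol.
B has the lowest total (6.2 kJ/mol).

B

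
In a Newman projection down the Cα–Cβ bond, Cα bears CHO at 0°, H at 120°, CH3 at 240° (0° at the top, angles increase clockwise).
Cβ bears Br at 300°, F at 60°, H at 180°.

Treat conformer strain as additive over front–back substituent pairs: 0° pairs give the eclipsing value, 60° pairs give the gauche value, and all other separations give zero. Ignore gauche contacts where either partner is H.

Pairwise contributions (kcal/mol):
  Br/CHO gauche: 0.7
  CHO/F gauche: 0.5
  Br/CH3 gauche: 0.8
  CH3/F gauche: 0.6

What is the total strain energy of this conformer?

2.0 kcal/mol

This conformer (staggered): CHO(0°)/Br(300°) gauche 0.7; CHO(0°)/F(60°) gauche 0.5; CH3(240°)/Br(300°) gauche 0.8 → 2.0 kcal/mol.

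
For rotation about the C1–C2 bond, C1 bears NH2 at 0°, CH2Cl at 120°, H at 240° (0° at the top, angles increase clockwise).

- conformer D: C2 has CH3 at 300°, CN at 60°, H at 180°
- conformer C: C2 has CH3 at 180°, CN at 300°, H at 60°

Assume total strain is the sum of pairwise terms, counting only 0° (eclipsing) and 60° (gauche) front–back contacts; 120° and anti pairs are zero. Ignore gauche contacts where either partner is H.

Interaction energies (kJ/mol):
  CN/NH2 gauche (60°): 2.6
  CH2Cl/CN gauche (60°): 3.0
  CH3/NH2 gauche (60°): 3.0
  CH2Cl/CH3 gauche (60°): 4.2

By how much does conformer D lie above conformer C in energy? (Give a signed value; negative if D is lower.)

D (staggered): NH2(0°)/CH3(300°) gauche 3.0; NH2(0°)/CN(60°) gauche 2.6; CH2Cl(120°)/CN(60°) gauche 3.0 → 8.6 kJ/mol.
C (staggered): NH2(0°)/CN(300°) gauche 2.6; CH2Cl(120°)/CH3(180°) gauche 4.2 → 6.8 kJ/mol.
E(D) − E(C) = 8.6 − 6.8 = +1.8 kJ/mol.

+1.8 kJ/mol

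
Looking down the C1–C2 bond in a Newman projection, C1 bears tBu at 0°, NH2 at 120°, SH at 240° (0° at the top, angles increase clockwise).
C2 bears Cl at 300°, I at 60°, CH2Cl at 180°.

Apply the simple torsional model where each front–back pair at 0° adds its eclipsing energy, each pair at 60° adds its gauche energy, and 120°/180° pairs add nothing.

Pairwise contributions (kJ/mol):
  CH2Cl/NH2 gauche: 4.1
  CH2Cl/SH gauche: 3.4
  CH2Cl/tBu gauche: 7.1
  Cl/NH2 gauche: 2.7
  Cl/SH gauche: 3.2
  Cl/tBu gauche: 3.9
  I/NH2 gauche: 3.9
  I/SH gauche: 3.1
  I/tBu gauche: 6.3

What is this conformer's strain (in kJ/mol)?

This conformer (staggered): tBu(0°)/Cl(300°) gauche 3.9; tBu(0°)/I(60°) gauche 6.3; NH2(120°)/I(60°) gauche 3.9; NH2(120°)/CH2Cl(180°) gauche 4.1; SH(240°)/Cl(300°) gauche 3.2; SH(240°)/CH2Cl(180°) gauche 3.4 → 24.8 kJ/mol.

24.8 kJ/mol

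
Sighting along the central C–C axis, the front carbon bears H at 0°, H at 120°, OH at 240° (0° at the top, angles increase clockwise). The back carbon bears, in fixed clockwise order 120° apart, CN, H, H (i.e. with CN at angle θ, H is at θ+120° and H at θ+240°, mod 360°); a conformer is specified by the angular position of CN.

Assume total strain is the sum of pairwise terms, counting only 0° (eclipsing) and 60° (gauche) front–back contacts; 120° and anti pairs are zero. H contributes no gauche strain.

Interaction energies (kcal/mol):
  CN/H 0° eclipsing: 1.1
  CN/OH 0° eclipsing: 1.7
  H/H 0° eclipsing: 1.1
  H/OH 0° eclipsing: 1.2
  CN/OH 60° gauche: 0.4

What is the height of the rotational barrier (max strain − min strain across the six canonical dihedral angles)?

3.9 kcal/mol

CN at 0° is eclipsed. H at 0° is eclipsed with CN at 0° (1.1); H at 120° is eclipsed with H at 120° (1.1); OH at 240° is eclipsed with H at 240° (1.2). Total 3.4 kcal/mol.
CN at 60° (staggered): no non-H gauche contacts → 0.0 kcal/mol.
CN at 120° is eclipsed. H at 0° is eclipsed with H at 0° (1.1); H at 120° is eclipsed with CN at 120° (1.1); OH at 240° is eclipsed with H at 240° (1.2). Total 3.4 kcal/mol.
CN at 180° is staggered. OH at 240° is gauche with CN at 180° (0.4). Total 0.4 kcal/mol.
CN at 240° is eclipsed. H at 0° is eclipsed with H at 0° (1.1); H at 120° is eclipsed with H at 120° (1.1); OH at 240° is eclipsed with CN at 240° (1.7). Total 3.9 kcal/mol.
CN at 300° is staggered. OH at 240° is gauche with CN at 300° (0.4). Total 0.4 kcal/mol.
Max at 240° (3.9 kcal/mol), min at 60° (0.0 kcal/mol); barrier = 3.9 kcal/mol.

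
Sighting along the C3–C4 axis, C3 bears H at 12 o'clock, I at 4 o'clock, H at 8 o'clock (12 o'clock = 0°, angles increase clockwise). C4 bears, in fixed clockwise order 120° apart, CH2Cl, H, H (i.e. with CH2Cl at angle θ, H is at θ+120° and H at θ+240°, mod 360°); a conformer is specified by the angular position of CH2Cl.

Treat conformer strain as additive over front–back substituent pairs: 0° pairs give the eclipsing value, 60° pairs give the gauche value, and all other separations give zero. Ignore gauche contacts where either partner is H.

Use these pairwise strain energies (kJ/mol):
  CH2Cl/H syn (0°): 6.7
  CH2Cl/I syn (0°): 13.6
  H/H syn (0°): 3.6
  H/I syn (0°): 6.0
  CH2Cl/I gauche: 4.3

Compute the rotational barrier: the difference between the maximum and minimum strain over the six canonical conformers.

CH2Cl at 0° (eclipsed): H–CH2Cl eclipsed, I–H eclipsed, H–H eclipsed; 6.7 + 6.0 + 3.6 = 16.3 kJ/mol.
CH2Cl at 60° (staggered): I–CH2Cl gauche; 4.3 = 4.3 kJ/mol.
CH2Cl at 120° (eclipsed): H–H eclipsed, I–CH2Cl eclipsed, H–H eclipsed; 3.6 + 13.6 + 3.6 = 20.8 kJ/mol.
CH2Cl at 180° (staggered): I–CH2Cl gauche; 4.3 = 4.3 kJ/mol.
CH2Cl at 240° (eclipsed): H–H eclipsed, I–H eclipsed, H–CH2Cl eclipsed; 3.6 + 6.0 + 6.7 = 16.3 kJ/mol.
CH2Cl at 300° (staggered): no non-H gauche contacts → 0.0 kJ/mol.
Max at 120° (20.8 kJ/mol), min at 300° (0.0 kJ/mol); barrier = 20.8 kJ/mol.

20.8 kJ/mol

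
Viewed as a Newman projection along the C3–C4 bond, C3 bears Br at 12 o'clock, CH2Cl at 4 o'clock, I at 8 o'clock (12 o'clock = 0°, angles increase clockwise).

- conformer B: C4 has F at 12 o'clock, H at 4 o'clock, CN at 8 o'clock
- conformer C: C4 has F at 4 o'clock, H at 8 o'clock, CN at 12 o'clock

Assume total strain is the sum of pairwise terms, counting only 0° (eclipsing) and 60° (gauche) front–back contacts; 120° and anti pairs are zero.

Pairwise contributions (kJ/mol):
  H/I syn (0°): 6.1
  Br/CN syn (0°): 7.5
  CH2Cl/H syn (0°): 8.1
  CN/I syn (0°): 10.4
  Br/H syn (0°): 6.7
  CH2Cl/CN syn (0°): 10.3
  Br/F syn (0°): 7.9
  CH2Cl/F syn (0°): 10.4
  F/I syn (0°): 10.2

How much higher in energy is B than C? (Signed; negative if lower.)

+2.4 kJ/mol

B is eclipsed. Br at 0° is eclipsed with F at 0° (7.9); CH2Cl at 120° is eclipsed with H at 120° (8.1); I at 240° is eclipsed with CN at 240° (10.4). Total 26.4 kJ/mol.
C is eclipsed. Br at 0° is eclipsed with CN at 0° (7.5); CH2Cl at 120° is eclipsed with F at 120° (10.4); I at 240° is eclipsed with H at 240° (6.1). Total 24.0 kJ/mol.
E(B) − E(C) = 26.4 − 24.0 = +2.4 kJ/mol.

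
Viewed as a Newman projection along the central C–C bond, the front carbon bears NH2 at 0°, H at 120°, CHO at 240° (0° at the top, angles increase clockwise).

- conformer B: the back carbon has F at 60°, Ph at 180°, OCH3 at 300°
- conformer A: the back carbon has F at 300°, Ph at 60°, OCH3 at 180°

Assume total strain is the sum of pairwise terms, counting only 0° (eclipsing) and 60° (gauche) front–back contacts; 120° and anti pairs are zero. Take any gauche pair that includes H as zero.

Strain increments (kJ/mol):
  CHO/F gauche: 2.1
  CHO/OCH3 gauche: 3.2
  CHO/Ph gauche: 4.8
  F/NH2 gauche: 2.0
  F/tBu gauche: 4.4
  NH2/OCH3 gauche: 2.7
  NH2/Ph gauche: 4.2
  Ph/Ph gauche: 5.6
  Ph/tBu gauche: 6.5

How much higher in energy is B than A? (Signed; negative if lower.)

B (staggered): NH2(0°)/F(60°) gauche 2.0; NH2(0°)/OCH3(300°) gauche 2.7; CHO(240°)/Ph(180°) gauche 4.8; CHO(240°)/OCH3(300°) gauche 3.2 → 12.7 kJ/mol.
A (staggered): NH2(0°)/F(300°) gauche 2.0; NH2(0°)/Ph(60°) gauche 4.2; CHO(240°)/F(300°) gauche 2.1; CHO(240°)/OCH3(180°) gauche 3.2 → 11.5 kJ/mol.
E(B) − E(A) = 12.7 − 11.5 = +1.2 kJ/mol.

+1.2 kJ/mol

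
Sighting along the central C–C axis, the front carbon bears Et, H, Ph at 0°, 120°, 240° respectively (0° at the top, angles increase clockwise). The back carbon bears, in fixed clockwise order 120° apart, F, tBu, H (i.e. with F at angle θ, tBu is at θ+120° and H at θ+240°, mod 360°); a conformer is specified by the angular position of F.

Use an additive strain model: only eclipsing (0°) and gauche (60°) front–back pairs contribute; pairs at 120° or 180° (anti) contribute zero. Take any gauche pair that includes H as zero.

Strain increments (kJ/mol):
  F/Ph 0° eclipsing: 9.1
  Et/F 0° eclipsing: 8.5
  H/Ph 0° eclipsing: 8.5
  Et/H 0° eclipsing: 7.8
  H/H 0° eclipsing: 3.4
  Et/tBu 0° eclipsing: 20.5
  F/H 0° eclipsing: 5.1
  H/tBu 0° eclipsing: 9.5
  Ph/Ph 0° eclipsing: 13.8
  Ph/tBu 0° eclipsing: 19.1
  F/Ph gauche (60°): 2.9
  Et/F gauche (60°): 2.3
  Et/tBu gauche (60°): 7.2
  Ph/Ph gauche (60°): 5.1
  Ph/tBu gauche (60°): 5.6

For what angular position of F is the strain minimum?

60°

F at 0° is eclipsed. Et at 0° is eclipsed with F at 0° (8.5); H at 120° is eclipsed with tBu at 120° (9.5); Ph at 240° is eclipsed with H at 240° (8.5). Total 26.5 kJ/mol.
F at 60° is staggered. Et at 0° is gauche with F at 60° (2.3); Ph at 240° is gauche with tBu at 180° (5.6). Total 7.9 kJ/mol.
F at 120° is eclipsed. Et at 0° is eclipsed with H at 0° (7.8); H at 120° is eclipsed with F at 120° (5.1); Ph at 240° is eclipsed with tBu at 240° (19.1). Total 32.0 kJ/mol.
F at 180° is staggered. Et at 0° is gauche with tBu at 300° (7.2); Ph at 240° is gauche with F at 180° (2.9); Ph at 240° is gauche with tBu at 300° (5.6). Total 15.7 kJ/mol.
F at 240° is eclipsed. Et at 0° is eclipsed with tBu at 0° (20.5); H at 120° is eclipsed with H at 120° (3.4); Ph at 240° is eclipsed with F at 240° (9.1). Total 33.0 kJ/mol.
F at 300° is staggered. Et at 0° is gauche with F at 300° (2.3); Et at 0° is gauche with tBu at 60° (7.2); Ph at 240° is gauche with F at 300° (2.9). Total 12.4 kJ/mol.
The minimum (7.9 kJ/mol) occurs with F at 60°.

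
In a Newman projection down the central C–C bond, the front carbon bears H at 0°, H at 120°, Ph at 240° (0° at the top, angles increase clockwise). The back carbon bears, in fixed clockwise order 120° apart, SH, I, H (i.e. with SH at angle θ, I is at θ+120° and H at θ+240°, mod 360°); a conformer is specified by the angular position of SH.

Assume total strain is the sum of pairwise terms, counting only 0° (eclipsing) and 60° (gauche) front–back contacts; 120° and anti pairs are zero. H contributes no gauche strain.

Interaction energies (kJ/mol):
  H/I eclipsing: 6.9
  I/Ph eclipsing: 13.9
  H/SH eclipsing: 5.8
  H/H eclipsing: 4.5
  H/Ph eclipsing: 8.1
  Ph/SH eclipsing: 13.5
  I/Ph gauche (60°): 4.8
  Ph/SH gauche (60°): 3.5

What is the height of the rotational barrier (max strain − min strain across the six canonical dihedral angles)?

21.4 kJ/mol

SH at 0° (eclipsed): H(0°)/SH(0°) eclipsed 5.8; H(120°)/I(120°) eclipsed 6.9; Ph(240°)/H(240°) eclipsed 8.1 → 20.8 kJ/mol.
SH at 60° (staggered): Ph(240°)/I(180°) gauche 4.8 → 4.8 kJ/mol.
SH at 120° (eclipsed): H(0°)/H(0°) eclipsed 4.5; H(120°)/SH(120°) eclipsed 5.8; Ph(240°)/I(240°) eclipsed 13.9 → 24.2 kJ/mol.
SH at 180° (staggered): Ph(240°)/SH(180°) gauche 3.5; Ph(240°)/I(300°) gauche 4.8 → 8.3 kJ/mol.
SH at 240° (eclipsed): H(0°)/I(0°) eclipsed 6.9; H(120°)/H(120°) eclipsed 4.5; Ph(240°)/SH(240°) eclipsed 13.5 → 24.9 kJ/mol.
SH at 300° (staggered): Ph(240°)/SH(300°) gauche 3.5 → 3.5 kJ/mol.
Max at 240° (24.9 kJ/mol), min at 300° (3.5 kJ/mol); barrier = 21.4 kJ/mol.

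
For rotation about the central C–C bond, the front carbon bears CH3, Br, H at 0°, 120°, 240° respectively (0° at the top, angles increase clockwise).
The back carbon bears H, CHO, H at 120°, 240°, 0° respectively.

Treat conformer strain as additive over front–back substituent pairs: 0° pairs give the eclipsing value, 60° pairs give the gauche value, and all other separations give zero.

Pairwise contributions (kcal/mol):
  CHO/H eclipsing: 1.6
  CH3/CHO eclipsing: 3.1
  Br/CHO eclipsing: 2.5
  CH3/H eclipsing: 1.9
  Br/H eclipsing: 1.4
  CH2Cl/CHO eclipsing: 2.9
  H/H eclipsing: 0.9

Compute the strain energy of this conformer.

This conformer (eclipsed): CH3–H eclipsed, Br–H eclipsed, H–CHO eclipsed; 1.9 + 1.4 + 1.6 = 4.9 kcal/mol.

4.9 kcal/mol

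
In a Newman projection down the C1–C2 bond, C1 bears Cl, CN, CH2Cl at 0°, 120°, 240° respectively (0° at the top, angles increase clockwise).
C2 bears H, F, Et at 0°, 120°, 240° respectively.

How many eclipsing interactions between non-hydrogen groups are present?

2

Non-H eclipsing pairs: CN(120°)/F(120°); CH2Cl(240°)/Et(240°) — 2 interactions.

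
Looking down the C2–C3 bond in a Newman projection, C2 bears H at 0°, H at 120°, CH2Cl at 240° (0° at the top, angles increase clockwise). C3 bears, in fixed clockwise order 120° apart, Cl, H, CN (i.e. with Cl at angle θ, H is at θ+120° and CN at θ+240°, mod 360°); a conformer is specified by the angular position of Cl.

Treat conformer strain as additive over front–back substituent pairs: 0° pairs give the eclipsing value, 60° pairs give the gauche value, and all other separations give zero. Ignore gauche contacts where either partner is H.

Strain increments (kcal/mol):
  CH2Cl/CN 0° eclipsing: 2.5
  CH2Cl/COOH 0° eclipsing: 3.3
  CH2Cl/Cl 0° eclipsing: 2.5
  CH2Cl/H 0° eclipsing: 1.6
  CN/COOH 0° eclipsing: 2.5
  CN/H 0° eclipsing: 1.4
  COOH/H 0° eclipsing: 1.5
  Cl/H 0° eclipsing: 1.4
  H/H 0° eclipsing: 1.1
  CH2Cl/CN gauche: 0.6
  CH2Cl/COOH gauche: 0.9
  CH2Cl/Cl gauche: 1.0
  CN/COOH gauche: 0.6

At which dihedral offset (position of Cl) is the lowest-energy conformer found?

Cl at 0° (eclipsed): H–Cl eclipsed, H–H eclipsed, CH2Cl–CN eclipsed; 1.4 + 1.1 + 2.5 = 5.0 kcal/mol.
Cl at 60° (staggered): CH2Cl–CN gauche; 0.6 = 0.6 kcal/mol.
Cl at 120° (eclipsed): H–CN eclipsed, H–Cl eclipsed, CH2Cl–H eclipsed; 1.4 + 1.4 + 1.6 = 4.4 kcal/mol.
Cl at 180° (staggered): CH2Cl–Cl gauche; 1.0 = 1.0 kcal/mol.
Cl at 240° (eclipsed): H–H eclipsed, H–CN eclipsed, CH2Cl–Cl eclipsed; 1.1 + 1.4 + 2.5 = 5.0 kcal/mol.
Cl at 300° (staggered): CH2Cl–Cl gauche, CH2Cl–CN gauche; 1.0 + 0.6 = 1.6 kcal/mol.
The minimum (0.6 kcal/mol) occurs with Cl at 60°.

60°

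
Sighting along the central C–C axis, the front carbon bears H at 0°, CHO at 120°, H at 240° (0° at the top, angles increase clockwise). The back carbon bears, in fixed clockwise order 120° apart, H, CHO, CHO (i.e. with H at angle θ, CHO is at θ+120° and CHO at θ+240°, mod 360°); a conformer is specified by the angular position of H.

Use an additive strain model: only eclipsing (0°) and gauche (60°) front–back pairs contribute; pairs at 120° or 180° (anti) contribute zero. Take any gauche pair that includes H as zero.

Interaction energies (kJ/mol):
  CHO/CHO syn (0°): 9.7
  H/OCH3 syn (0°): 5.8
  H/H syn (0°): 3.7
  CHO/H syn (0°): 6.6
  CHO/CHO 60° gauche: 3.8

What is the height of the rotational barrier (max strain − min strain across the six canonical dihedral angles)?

16.2 kJ/mol

H at 0° (eclipsed): H–H eclipsed, CHO–CHO eclipsed, H–CHO eclipsed; 3.7 + 9.7 + 6.6 = 20.0 kJ/mol.
H at 60° (staggered): CHO–CHO gauche; 3.8 = 3.8 kJ/mol.
H at 120° (eclipsed): H–CHO eclipsed, CHO–H eclipsed, H–CHO eclipsed; 6.6 + 6.6 + 6.6 = 19.8 kJ/mol.
H at 180° (staggered): CHO–CHO gauche; 3.8 = 3.8 kJ/mol.
H at 240° (eclipsed): H–CHO eclipsed, CHO–CHO eclipsed, H–H eclipsed; 6.6 + 9.7 + 3.7 = 20.0 kJ/mol.
H at 300° (staggered): CHO–CHO gauche, CHO–CHO gauche; 3.8 + 3.8 = 7.6 kJ/mol.
Max at 0° (20.0 kJ/mol), min at 60° (3.8 kJ/mol); barrier = 16.2 kJ/mol.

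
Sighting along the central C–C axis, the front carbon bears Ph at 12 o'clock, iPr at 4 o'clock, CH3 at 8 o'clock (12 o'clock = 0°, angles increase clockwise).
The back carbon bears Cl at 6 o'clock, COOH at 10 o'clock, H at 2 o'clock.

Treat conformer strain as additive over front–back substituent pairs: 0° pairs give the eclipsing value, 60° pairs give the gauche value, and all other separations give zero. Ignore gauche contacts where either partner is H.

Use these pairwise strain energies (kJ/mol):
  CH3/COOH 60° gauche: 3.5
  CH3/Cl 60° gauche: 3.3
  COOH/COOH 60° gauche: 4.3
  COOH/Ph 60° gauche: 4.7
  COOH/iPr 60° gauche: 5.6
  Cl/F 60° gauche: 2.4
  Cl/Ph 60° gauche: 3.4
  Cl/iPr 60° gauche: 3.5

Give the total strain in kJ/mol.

This conformer (staggered): Ph(0°)/COOH(300°) gauche 4.7; iPr(120°)/Cl(180°) gauche 3.5; CH3(240°)/Cl(180°) gauche 3.3; CH3(240°)/COOH(300°) gauche 3.5 → 15.0 kJ/mol.

15.0 kJ/mol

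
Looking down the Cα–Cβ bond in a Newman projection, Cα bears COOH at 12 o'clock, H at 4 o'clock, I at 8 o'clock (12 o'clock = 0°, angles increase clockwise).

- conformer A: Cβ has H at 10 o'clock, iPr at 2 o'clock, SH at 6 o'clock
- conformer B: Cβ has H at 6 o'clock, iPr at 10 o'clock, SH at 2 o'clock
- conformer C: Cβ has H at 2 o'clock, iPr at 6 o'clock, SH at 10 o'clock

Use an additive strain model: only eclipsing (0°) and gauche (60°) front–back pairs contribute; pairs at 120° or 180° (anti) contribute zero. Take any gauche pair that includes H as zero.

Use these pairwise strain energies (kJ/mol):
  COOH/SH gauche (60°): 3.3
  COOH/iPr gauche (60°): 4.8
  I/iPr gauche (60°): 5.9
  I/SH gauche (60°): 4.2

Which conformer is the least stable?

B

A is staggered. COOH at 0° is gauche with iPr at 60° (4.8); I at 240° is gauche with SH at 180° (4.2). Total 9.0 kJ/mol.
B is staggered. COOH at 0° is gauche with iPr at 300° (4.8); COOH at 0° is gauche with SH at 60° (3.3); I at 240° is gauche with iPr at 300° (5.9). Total 14.0 kJ/mol.
C is staggered. COOH at 0° is gauche with SH at 300° (3.3); I at 240° is gauche with iPr at 180° (5.9); I at 240° is gauche with SH at 300° (4.2). Total 13.4 kJ/mol.
B has the highest total (14.0 kJ/mol).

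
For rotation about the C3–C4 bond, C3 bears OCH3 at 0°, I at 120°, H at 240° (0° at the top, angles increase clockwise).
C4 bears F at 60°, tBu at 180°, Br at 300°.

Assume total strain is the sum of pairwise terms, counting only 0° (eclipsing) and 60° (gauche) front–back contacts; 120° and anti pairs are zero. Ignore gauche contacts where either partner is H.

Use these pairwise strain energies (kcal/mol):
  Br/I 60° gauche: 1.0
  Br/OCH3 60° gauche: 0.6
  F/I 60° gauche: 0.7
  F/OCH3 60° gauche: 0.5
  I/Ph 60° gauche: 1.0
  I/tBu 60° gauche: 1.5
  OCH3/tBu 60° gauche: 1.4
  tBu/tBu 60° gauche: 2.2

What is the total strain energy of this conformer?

This conformer (staggered): OCH3(0°)/F(60°) gauche 0.5; OCH3(0°)/Br(300°) gauche 0.6; I(120°)/F(60°) gauche 0.7; I(120°)/tBu(180°) gauche 1.5 → 3.3 kcal/mol.

3.3 kcal/mol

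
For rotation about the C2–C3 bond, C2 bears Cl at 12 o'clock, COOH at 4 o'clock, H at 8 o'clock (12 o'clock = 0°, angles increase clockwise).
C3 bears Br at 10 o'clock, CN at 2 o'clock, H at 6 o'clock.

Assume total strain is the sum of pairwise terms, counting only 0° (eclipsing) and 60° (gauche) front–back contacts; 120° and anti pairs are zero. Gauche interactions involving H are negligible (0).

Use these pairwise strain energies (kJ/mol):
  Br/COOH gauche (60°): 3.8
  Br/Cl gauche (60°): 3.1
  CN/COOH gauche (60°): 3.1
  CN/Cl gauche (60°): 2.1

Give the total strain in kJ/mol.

8.3 kJ/mol

This conformer (staggered): Cl–Br gauche, Cl–CN gauche, COOH–CN gauche; 3.1 + 2.1 + 3.1 = 8.3 kJ/mol.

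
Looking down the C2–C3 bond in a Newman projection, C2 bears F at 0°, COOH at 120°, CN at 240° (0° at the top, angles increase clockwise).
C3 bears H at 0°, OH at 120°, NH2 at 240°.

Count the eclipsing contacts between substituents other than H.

Non-H eclipsing pairs: COOH(120°)/OH(120°); CN(240°)/NH2(240°) — 2 interactions.

2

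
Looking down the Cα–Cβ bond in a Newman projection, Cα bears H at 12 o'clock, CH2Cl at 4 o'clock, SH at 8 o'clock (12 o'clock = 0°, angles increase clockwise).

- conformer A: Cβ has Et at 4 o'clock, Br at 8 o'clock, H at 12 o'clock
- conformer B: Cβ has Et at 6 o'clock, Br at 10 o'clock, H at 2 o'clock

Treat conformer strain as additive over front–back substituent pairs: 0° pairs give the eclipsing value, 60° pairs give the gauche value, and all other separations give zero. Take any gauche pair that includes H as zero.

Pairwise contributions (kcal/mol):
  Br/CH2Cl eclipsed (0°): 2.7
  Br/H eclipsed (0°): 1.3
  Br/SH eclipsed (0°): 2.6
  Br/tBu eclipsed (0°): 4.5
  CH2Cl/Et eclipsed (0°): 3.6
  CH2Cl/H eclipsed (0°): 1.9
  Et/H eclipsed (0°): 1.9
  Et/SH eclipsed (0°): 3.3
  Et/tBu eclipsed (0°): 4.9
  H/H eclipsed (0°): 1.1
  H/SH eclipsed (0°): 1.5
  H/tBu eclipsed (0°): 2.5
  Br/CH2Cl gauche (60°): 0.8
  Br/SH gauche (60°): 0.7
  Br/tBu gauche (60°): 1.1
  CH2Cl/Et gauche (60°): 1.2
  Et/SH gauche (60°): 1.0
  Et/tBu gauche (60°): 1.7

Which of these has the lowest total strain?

B

A (eclipsed): H–H eclipsed, CH2Cl–Et eclipsed, SH–Br eclipsed; 1.1 + 3.6 + 2.6 = 7.3 kcal/mol.
B (staggered): CH2Cl–Et gauche, SH–Et gauche, SH–Br gauche; 1.2 + 1.0 + 0.7 = 2.9 kcal/mol.
B has the lowest total (2.9 kcal/mol).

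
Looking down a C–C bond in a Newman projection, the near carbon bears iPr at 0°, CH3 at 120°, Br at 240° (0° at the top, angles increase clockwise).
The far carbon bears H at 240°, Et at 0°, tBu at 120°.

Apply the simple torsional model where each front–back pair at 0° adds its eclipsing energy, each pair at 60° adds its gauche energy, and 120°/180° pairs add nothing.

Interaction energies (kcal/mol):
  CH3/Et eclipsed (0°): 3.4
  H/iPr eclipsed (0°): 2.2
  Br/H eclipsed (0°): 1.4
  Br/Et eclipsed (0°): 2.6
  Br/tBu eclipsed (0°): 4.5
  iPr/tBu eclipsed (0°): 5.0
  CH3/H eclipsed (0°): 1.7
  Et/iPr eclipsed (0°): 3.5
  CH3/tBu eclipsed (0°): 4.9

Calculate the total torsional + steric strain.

This conformer (eclipsed): iPr(0°)/Et(0°) eclipsed 3.5; CH3(120°)/tBu(120°) eclipsed 4.9; Br(240°)/H(240°) eclipsed 1.4 → 9.8 kcal/mol.

9.8 kcal/mol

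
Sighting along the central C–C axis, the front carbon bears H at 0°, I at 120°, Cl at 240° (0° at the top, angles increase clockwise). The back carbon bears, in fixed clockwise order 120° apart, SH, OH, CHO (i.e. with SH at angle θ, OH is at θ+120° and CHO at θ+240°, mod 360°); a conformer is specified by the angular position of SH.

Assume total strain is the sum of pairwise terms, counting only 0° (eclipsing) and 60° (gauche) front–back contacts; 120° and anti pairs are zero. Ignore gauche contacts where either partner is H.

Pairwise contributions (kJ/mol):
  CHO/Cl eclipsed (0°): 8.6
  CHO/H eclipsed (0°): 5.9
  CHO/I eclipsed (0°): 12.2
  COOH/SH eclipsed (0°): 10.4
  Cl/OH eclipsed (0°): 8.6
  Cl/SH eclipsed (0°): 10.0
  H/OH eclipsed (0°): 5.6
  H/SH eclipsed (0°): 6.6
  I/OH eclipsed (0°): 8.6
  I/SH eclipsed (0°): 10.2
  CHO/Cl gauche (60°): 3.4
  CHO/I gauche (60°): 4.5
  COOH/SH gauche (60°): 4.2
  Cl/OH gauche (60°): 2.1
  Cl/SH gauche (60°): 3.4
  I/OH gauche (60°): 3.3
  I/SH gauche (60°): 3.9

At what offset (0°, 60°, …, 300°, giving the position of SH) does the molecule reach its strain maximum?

SH at 0° is eclipsed. H at 0° is eclipsed with SH at 0° (6.6); I at 120° is eclipsed with OH at 120° (8.6); Cl at 240° is eclipsed with CHO at 240° (8.6). Total 23.8 kJ/mol.
SH at 60° is staggered. I at 120° is gauche with SH at 60° (3.9); I at 120° is gauche with OH at 180° (3.3); Cl at 240° is gauche with OH at 180° (2.1); Cl at 240° is gauche with CHO at 300° (3.4). Total 12.7 kJ/mol.
SH at 120° is eclipsed. H at 0° is eclipsed with CHO at 0° (5.9); I at 120° is eclipsed with SH at 120° (10.2); Cl at 240° is eclipsed with OH at 240° (8.6). Total 24.7 kJ/mol.
SH at 180° is staggered. I at 120° is gauche with SH at 180° (3.9); I at 120° is gauche with CHO at 60° (4.5); Cl at 240° is gauche with SH at 180° (3.4); Cl at 240° is gauche with OH at 300° (2.1). Total 13.9 kJ/mol.
SH at 240° is eclipsed. H at 0° is eclipsed with OH at 0° (5.6); I at 120° is eclipsed with CHO at 120° (12.2); Cl at 240° is eclipsed with SH at 240° (10.0). Total 27.8 kJ/mol.
SH at 300° is staggered. I at 120° is gauche with OH at 60° (3.3); I at 120° is gauche with CHO at 180° (4.5); Cl at 240° is gauche with SH at 300° (3.4); Cl at 240° is gauche with CHO at 180° (3.4). Total 14.6 kJ/mol.
The maximum (27.8 kJ/mol) occurs with SH at 240°.

240°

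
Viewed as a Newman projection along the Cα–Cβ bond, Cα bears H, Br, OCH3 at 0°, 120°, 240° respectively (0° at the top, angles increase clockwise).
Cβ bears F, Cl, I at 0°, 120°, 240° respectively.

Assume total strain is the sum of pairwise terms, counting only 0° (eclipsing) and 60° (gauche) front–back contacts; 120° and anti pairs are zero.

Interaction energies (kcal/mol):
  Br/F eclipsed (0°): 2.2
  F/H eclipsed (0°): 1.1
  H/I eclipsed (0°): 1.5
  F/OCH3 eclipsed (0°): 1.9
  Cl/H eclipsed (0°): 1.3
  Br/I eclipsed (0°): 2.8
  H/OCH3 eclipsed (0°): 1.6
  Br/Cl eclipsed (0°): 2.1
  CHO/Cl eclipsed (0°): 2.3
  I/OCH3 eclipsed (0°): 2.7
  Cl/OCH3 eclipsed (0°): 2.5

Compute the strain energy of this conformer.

5.9 kcal/mol

This conformer (eclipsed): H–F eclipsed, Br–Cl eclipsed, OCH3–I eclipsed; 1.1 + 2.1 + 2.7 = 5.9 kcal/mol.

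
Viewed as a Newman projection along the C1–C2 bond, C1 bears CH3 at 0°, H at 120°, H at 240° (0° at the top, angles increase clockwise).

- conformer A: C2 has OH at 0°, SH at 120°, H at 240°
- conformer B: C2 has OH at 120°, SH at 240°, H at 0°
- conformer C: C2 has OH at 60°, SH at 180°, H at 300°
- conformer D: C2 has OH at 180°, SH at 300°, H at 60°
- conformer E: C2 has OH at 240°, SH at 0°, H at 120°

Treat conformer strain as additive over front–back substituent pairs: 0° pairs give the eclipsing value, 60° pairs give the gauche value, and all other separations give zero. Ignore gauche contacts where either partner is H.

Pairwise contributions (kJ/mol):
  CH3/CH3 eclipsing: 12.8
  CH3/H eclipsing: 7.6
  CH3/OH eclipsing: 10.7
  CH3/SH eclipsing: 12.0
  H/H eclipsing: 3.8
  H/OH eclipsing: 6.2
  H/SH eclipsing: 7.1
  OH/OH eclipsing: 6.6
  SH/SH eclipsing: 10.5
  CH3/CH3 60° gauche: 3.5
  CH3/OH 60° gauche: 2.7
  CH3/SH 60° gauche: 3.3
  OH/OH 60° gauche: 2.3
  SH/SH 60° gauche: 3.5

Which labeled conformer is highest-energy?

A is eclipsed. CH3 at 0° is eclipsed with OH at 0° (10.7); H at 120° is eclipsed with SH at 120° (7.1); H at 240° is eclipsed with H at 240° (3.8). Total 21.6 kJ/mol.
B is eclipsed. CH3 at 0° is eclipsed with H at 0° (7.6); H at 120° is eclipsed with OH at 120° (6.2); H at 240° is eclipsed with SH at 240° (7.1). Total 20.9 kJ/mol.
C is staggered. CH3 at 0° is gauche with OH at 60° (2.7). Total 2.7 kJ/mol.
D is staggered. CH3 at 0° is gauche with SH at 300° (3.3). Total 3.3 kJ/mol.
E is eclipsed. CH3 at 0° is eclipsed with SH at 0° (12.0); H at 120° is eclipsed with H at 120° (3.8); H at 240° is eclipsed with OH at 240° (6.2). Total 22.0 kJ/mol.
E has the highest total (22.0 kJ/mol).

E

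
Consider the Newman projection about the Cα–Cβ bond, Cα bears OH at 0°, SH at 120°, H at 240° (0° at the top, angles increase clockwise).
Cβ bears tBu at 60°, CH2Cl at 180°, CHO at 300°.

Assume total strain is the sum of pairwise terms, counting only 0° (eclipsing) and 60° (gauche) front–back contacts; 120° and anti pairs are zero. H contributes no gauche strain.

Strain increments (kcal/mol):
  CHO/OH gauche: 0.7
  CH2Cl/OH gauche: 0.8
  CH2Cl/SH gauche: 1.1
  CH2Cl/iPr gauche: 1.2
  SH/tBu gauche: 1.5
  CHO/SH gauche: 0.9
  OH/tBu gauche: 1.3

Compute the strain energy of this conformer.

This conformer (staggered): OH(0°)/tBu(60°) gauche 1.3; OH(0°)/CHO(300°) gauche 0.7; SH(120°)/tBu(60°) gauche 1.5; SH(120°)/CH2Cl(180°) gauche 1.1 → 4.6 kcal/mol.

4.6 kcal/mol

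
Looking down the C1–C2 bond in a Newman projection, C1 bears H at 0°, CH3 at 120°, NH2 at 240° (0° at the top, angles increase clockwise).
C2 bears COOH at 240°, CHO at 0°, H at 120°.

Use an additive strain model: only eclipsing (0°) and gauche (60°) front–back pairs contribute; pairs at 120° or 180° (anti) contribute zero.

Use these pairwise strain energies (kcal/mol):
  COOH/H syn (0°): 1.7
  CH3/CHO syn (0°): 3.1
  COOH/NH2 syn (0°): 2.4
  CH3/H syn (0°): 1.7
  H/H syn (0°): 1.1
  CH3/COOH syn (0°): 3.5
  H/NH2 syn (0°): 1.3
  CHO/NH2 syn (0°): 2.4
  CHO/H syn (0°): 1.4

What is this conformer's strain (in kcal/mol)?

5.5 kcal/mol

This conformer is eclipsed. H at 0° is eclipsed with CHO at 0° (1.4); CH3 at 120° is eclipsed with H at 120° (1.7); NH2 at 240° is eclipsed with COOH at 240° (2.4). Total 5.5 kcal/mol.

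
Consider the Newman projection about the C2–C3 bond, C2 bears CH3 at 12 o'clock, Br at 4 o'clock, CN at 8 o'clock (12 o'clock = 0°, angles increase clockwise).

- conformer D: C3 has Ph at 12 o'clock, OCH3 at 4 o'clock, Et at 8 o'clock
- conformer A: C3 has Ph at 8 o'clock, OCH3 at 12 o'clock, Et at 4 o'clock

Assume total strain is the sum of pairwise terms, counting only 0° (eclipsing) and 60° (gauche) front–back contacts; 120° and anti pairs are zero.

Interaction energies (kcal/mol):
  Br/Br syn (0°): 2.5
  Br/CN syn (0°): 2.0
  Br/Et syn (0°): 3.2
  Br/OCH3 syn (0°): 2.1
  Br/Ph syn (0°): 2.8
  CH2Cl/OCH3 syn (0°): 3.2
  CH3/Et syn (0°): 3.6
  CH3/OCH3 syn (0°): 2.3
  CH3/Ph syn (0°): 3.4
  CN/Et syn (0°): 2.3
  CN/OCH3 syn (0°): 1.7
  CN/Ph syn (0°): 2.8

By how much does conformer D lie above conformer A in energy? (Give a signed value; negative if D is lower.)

D (eclipsed): CH3(0°)/Ph(0°) eclipsed 3.4; Br(120°)/OCH3(120°) eclipsed 2.1; CN(240°)/Et(240°) eclipsed 2.3 → 7.8 kcal/mol.
A (eclipsed): CH3(0°)/OCH3(0°) eclipsed 2.3; Br(120°)/Et(120°) eclipsed 3.2; CN(240°)/Ph(240°) eclipsed 2.8 → 8.3 kcal/mol.
E(D) − E(A) = 7.8 − 8.3 = -0.5 kcal/mol.

-0.5 kcal/mol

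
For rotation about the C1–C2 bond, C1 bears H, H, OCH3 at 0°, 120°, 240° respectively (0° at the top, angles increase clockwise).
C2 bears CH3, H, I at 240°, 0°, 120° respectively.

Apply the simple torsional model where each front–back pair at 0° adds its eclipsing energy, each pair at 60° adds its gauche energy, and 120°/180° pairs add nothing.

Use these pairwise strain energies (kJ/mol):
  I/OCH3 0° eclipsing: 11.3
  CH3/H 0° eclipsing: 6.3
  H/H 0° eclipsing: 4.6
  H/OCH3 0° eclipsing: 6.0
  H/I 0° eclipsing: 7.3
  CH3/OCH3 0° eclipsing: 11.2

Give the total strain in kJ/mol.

23.1 kJ/mol

This conformer (eclipsed): H(0°)/H(0°) eclipsed 4.6; H(120°)/I(120°) eclipsed 7.3; OCH3(240°)/CH3(240°) eclipsed 11.2 → 23.1 kJ/mol.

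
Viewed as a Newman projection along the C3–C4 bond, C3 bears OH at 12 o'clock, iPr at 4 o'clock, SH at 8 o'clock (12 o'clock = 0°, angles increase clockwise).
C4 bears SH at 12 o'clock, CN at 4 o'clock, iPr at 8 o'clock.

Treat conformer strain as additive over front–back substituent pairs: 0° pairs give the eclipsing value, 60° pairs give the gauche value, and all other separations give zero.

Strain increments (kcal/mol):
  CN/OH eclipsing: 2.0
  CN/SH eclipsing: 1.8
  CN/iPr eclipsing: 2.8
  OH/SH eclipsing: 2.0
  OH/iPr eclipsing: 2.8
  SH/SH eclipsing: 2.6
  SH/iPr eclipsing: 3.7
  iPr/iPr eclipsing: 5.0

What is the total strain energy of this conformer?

8.5 kcal/mol

This conformer (eclipsed): OH–SH eclipsed, iPr–CN eclipsed, SH–iPr eclipsed; 2.0 + 2.8 + 3.7 = 8.5 kcal/mol.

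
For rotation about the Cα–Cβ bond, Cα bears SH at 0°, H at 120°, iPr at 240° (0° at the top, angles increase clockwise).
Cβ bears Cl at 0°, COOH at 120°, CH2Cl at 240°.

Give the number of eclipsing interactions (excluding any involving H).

Non-H eclipsing pairs: SH(0°)/Cl(0°); iPr(240°)/CH2Cl(240°) — 2 interactions.

2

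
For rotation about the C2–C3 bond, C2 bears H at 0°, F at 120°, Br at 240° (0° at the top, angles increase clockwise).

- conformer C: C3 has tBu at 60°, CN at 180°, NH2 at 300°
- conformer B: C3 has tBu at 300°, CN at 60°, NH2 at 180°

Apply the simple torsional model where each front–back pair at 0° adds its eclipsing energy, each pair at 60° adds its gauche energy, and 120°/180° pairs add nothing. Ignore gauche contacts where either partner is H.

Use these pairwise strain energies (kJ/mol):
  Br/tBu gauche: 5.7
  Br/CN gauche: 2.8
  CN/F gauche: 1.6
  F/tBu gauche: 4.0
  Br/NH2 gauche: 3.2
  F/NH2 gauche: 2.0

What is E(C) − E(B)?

C (staggered): F(120°)/tBu(60°) gauche 4.0; F(120°)/CN(180°) gauche 1.6; Br(240°)/CN(180°) gauche 2.8; Br(240°)/NH2(300°) gauche 3.2 → 11.6 kJ/mol.
B (staggered): F(120°)/CN(60°) gauche 1.6; F(120°)/NH2(180°) gauche 2.0; Br(240°)/tBu(300°) gauche 5.7; Br(240°)/NH2(180°) gauche 3.2 → 12.5 kJ/mol.
E(C) − E(B) = 11.6 − 12.5 = -0.9 kJ/mol.

-0.9 kJ/mol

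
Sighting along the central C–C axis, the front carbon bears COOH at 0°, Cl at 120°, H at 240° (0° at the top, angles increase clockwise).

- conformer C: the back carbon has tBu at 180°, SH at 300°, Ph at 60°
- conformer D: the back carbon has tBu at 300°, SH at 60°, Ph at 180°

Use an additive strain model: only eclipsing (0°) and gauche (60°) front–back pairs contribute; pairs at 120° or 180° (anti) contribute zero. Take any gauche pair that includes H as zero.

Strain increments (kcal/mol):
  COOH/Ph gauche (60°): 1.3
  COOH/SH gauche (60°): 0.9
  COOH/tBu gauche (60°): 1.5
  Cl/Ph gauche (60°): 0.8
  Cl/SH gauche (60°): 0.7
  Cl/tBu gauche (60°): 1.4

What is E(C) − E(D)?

+0.5 kcal/mol

C (staggered): COOH–SH gauche, COOH–Ph gauche, Cl–tBu gauche, Cl–Ph gauche; 0.9 + 1.3 + 1.4 + 0.8 = 4.4 kcal/mol.
D (staggered): COOH–tBu gauche, COOH–SH gauche, Cl–SH gauche, Cl–Ph gauche; 1.5 + 0.9 + 0.7 + 0.8 = 3.9 kcal/mol.
E(C) − E(D) = 4.4 − 3.9 = +0.5 kcal/mol.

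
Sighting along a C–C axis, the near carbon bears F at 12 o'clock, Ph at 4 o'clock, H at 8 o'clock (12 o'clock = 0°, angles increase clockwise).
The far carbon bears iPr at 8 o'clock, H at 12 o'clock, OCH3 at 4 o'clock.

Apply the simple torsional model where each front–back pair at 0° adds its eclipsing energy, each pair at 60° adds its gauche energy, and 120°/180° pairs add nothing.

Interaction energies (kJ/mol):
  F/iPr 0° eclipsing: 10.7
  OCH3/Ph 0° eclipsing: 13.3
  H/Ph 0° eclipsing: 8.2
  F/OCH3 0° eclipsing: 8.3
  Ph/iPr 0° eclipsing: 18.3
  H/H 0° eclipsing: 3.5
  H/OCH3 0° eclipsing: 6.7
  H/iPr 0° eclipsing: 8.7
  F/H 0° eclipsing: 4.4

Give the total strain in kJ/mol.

This conformer (eclipsed): F–H eclipsed, Ph–OCH3 eclipsed, H–iPr eclipsed; 4.4 + 13.3 + 8.7 = 26.4 kJ/mol.

26.4 kJ/mol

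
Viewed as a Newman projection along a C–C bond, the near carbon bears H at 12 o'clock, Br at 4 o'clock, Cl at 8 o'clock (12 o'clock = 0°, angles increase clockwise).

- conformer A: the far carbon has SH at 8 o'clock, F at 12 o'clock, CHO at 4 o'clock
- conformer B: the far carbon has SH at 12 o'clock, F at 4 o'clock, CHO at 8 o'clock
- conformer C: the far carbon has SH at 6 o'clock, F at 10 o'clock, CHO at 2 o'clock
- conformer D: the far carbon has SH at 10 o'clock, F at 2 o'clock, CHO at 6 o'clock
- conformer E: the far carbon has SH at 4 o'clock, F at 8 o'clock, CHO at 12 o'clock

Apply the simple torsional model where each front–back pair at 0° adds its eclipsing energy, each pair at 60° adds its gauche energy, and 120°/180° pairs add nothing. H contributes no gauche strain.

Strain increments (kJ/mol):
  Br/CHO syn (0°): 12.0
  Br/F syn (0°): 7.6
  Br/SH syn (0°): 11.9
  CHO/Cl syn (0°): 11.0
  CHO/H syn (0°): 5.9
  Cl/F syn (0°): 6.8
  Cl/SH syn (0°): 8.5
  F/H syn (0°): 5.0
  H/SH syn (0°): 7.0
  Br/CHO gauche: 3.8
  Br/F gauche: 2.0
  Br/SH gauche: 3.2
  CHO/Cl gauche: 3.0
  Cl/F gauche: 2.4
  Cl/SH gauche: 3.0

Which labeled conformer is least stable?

A is eclipsed. H at 0° is eclipsed with F at 0° (5.0); Br at 120° is eclipsed with CHO at 120° (12.0); Cl at 240° is eclipsed with SH at 240° (8.5). Total 25.5 kJ/mol.
B is eclipsed. H at 0° is eclipsed with SH at 0° (7.0); Br at 120° is eclipsed with F at 120° (7.6); Cl at 240° is eclipsed with CHO at 240° (11.0). Total 25.6 kJ/mol.
C is staggered. Br at 120° is gauche with SH at 180° (3.2); Br at 120° is gauche with CHO at 60° (3.8); Cl at 240° is gauche with SH at 180° (3.0); Cl at 240° is gauche with F at 300° (2.4). Total 12.4 kJ/mol.
D is staggered. Br at 120° is gauche with F at 60° (2.0); Br at 120° is gauche with CHO at 180° (3.8); Cl at 240° is gauche with SH at 300° (3.0); Cl at 240° is gauche with CHO at 180° (3.0). Total 11.8 kJ/mol.
E is eclipsed. H at 0° is eclipsed with CHO at 0° (5.9); Br at 120° is eclipsed with SH at 120° (11.9); Cl at 240° is eclipsed with F at 240° (6.8). Total 24.6 kJ/mol.
B has the highest total (25.6 kJ/mol).

B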